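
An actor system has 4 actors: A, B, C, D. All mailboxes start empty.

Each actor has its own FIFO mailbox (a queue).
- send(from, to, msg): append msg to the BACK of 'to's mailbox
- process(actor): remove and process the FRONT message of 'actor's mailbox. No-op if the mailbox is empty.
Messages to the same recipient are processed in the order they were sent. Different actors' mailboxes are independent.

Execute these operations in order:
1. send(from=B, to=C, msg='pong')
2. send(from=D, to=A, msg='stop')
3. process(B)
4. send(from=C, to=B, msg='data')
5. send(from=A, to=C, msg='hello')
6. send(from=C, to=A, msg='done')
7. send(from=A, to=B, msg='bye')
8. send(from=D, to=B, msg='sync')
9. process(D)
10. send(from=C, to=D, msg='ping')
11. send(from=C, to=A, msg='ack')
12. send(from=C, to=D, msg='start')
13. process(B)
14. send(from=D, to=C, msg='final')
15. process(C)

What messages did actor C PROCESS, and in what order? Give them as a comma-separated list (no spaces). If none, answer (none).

Answer: pong

Derivation:
After 1 (send(from=B, to=C, msg='pong')): A:[] B:[] C:[pong] D:[]
After 2 (send(from=D, to=A, msg='stop')): A:[stop] B:[] C:[pong] D:[]
After 3 (process(B)): A:[stop] B:[] C:[pong] D:[]
After 4 (send(from=C, to=B, msg='data')): A:[stop] B:[data] C:[pong] D:[]
After 5 (send(from=A, to=C, msg='hello')): A:[stop] B:[data] C:[pong,hello] D:[]
After 6 (send(from=C, to=A, msg='done')): A:[stop,done] B:[data] C:[pong,hello] D:[]
After 7 (send(from=A, to=B, msg='bye')): A:[stop,done] B:[data,bye] C:[pong,hello] D:[]
After 8 (send(from=D, to=B, msg='sync')): A:[stop,done] B:[data,bye,sync] C:[pong,hello] D:[]
After 9 (process(D)): A:[stop,done] B:[data,bye,sync] C:[pong,hello] D:[]
After 10 (send(from=C, to=D, msg='ping')): A:[stop,done] B:[data,bye,sync] C:[pong,hello] D:[ping]
After 11 (send(from=C, to=A, msg='ack')): A:[stop,done,ack] B:[data,bye,sync] C:[pong,hello] D:[ping]
After 12 (send(from=C, to=D, msg='start')): A:[stop,done,ack] B:[data,bye,sync] C:[pong,hello] D:[ping,start]
After 13 (process(B)): A:[stop,done,ack] B:[bye,sync] C:[pong,hello] D:[ping,start]
After 14 (send(from=D, to=C, msg='final')): A:[stop,done,ack] B:[bye,sync] C:[pong,hello,final] D:[ping,start]
After 15 (process(C)): A:[stop,done,ack] B:[bye,sync] C:[hello,final] D:[ping,start]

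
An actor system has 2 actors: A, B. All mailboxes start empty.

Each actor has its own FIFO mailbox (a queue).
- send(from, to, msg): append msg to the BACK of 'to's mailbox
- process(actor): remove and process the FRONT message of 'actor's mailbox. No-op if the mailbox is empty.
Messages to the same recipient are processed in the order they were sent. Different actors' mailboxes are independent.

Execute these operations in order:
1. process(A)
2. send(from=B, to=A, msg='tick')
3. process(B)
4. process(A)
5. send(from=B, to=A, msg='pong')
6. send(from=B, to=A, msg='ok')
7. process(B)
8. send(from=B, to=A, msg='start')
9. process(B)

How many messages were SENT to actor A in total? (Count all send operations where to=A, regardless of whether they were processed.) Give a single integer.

After 1 (process(A)): A:[] B:[]
After 2 (send(from=B, to=A, msg='tick')): A:[tick] B:[]
After 3 (process(B)): A:[tick] B:[]
After 4 (process(A)): A:[] B:[]
After 5 (send(from=B, to=A, msg='pong')): A:[pong] B:[]
After 6 (send(from=B, to=A, msg='ok')): A:[pong,ok] B:[]
After 7 (process(B)): A:[pong,ok] B:[]
After 8 (send(from=B, to=A, msg='start')): A:[pong,ok,start] B:[]
After 9 (process(B)): A:[pong,ok,start] B:[]

Answer: 4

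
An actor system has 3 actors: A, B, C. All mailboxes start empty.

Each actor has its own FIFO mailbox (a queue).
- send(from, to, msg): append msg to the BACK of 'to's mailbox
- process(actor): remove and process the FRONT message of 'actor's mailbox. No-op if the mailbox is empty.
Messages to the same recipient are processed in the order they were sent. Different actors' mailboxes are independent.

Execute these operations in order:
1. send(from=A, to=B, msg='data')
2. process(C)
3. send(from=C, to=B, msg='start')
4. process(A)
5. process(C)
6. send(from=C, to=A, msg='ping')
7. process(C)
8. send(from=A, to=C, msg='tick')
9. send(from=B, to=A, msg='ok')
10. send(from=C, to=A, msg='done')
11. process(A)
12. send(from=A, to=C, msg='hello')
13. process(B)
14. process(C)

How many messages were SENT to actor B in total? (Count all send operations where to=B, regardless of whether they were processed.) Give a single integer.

After 1 (send(from=A, to=B, msg='data')): A:[] B:[data] C:[]
After 2 (process(C)): A:[] B:[data] C:[]
After 3 (send(from=C, to=B, msg='start')): A:[] B:[data,start] C:[]
After 4 (process(A)): A:[] B:[data,start] C:[]
After 5 (process(C)): A:[] B:[data,start] C:[]
After 6 (send(from=C, to=A, msg='ping')): A:[ping] B:[data,start] C:[]
After 7 (process(C)): A:[ping] B:[data,start] C:[]
After 8 (send(from=A, to=C, msg='tick')): A:[ping] B:[data,start] C:[tick]
After 9 (send(from=B, to=A, msg='ok')): A:[ping,ok] B:[data,start] C:[tick]
After 10 (send(from=C, to=A, msg='done')): A:[ping,ok,done] B:[data,start] C:[tick]
After 11 (process(A)): A:[ok,done] B:[data,start] C:[tick]
After 12 (send(from=A, to=C, msg='hello')): A:[ok,done] B:[data,start] C:[tick,hello]
After 13 (process(B)): A:[ok,done] B:[start] C:[tick,hello]
After 14 (process(C)): A:[ok,done] B:[start] C:[hello]

Answer: 2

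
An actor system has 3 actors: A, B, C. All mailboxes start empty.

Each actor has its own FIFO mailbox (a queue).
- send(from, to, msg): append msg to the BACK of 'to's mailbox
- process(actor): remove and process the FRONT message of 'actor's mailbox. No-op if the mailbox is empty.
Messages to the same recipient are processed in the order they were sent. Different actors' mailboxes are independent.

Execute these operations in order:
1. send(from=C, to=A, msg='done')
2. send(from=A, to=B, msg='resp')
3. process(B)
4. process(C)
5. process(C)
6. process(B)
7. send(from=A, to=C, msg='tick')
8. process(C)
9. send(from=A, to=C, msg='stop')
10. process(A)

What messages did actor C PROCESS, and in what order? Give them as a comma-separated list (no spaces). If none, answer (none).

Answer: tick

Derivation:
After 1 (send(from=C, to=A, msg='done')): A:[done] B:[] C:[]
After 2 (send(from=A, to=B, msg='resp')): A:[done] B:[resp] C:[]
After 3 (process(B)): A:[done] B:[] C:[]
After 4 (process(C)): A:[done] B:[] C:[]
After 5 (process(C)): A:[done] B:[] C:[]
After 6 (process(B)): A:[done] B:[] C:[]
After 7 (send(from=A, to=C, msg='tick')): A:[done] B:[] C:[tick]
After 8 (process(C)): A:[done] B:[] C:[]
After 9 (send(from=A, to=C, msg='stop')): A:[done] B:[] C:[stop]
After 10 (process(A)): A:[] B:[] C:[stop]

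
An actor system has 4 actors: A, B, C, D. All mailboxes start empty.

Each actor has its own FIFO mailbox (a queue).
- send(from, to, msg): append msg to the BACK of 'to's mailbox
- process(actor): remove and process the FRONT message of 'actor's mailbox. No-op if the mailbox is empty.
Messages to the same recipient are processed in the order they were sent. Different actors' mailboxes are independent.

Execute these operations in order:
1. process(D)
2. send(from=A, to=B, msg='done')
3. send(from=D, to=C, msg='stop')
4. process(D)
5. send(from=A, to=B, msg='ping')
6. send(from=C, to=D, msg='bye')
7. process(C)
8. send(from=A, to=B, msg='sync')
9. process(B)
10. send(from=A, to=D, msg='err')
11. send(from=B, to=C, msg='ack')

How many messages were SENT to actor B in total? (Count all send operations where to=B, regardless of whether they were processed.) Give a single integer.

After 1 (process(D)): A:[] B:[] C:[] D:[]
After 2 (send(from=A, to=B, msg='done')): A:[] B:[done] C:[] D:[]
After 3 (send(from=D, to=C, msg='stop')): A:[] B:[done] C:[stop] D:[]
After 4 (process(D)): A:[] B:[done] C:[stop] D:[]
After 5 (send(from=A, to=B, msg='ping')): A:[] B:[done,ping] C:[stop] D:[]
After 6 (send(from=C, to=D, msg='bye')): A:[] B:[done,ping] C:[stop] D:[bye]
After 7 (process(C)): A:[] B:[done,ping] C:[] D:[bye]
After 8 (send(from=A, to=B, msg='sync')): A:[] B:[done,ping,sync] C:[] D:[bye]
After 9 (process(B)): A:[] B:[ping,sync] C:[] D:[bye]
After 10 (send(from=A, to=D, msg='err')): A:[] B:[ping,sync] C:[] D:[bye,err]
After 11 (send(from=B, to=C, msg='ack')): A:[] B:[ping,sync] C:[ack] D:[bye,err]

Answer: 3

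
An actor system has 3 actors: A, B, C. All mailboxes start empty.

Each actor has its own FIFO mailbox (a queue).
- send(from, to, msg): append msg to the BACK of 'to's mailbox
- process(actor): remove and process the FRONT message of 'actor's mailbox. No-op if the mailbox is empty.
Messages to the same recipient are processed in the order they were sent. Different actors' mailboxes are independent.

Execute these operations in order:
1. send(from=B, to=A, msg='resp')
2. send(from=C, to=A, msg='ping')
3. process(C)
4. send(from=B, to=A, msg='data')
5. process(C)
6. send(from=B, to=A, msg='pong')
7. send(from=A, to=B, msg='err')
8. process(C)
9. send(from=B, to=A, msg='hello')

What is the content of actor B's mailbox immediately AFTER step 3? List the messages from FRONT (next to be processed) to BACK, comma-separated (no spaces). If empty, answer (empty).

After 1 (send(from=B, to=A, msg='resp')): A:[resp] B:[] C:[]
After 2 (send(from=C, to=A, msg='ping')): A:[resp,ping] B:[] C:[]
After 3 (process(C)): A:[resp,ping] B:[] C:[]

(empty)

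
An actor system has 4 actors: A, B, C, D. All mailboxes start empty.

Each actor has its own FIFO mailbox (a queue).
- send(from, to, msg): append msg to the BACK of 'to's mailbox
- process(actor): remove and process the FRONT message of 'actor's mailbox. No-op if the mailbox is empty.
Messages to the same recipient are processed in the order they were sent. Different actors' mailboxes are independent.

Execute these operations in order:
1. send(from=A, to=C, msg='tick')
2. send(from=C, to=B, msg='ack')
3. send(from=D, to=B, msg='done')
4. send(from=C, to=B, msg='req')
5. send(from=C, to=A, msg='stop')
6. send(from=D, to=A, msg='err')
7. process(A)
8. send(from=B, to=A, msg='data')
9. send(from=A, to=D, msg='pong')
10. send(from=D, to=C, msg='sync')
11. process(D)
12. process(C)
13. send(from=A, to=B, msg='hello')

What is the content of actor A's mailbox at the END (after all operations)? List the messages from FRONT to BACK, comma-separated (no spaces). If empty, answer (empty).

After 1 (send(from=A, to=C, msg='tick')): A:[] B:[] C:[tick] D:[]
After 2 (send(from=C, to=B, msg='ack')): A:[] B:[ack] C:[tick] D:[]
After 3 (send(from=D, to=B, msg='done')): A:[] B:[ack,done] C:[tick] D:[]
After 4 (send(from=C, to=B, msg='req')): A:[] B:[ack,done,req] C:[tick] D:[]
After 5 (send(from=C, to=A, msg='stop')): A:[stop] B:[ack,done,req] C:[tick] D:[]
After 6 (send(from=D, to=A, msg='err')): A:[stop,err] B:[ack,done,req] C:[tick] D:[]
After 7 (process(A)): A:[err] B:[ack,done,req] C:[tick] D:[]
After 8 (send(from=B, to=A, msg='data')): A:[err,data] B:[ack,done,req] C:[tick] D:[]
After 9 (send(from=A, to=D, msg='pong')): A:[err,data] B:[ack,done,req] C:[tick] D:[pong]
After 10 (send(from=D, to=C, msg='sync')): A:[err,data] B:[ack,done,req] C:[tick,sync] D:[pong]
After 11 (process(D)): A:[err,data] B:[ack,done,req] C:[tick,sync] D:[]
After 12 (process(C)): A:[err,data] B:[ack,done,req] C:[sync] D:[]
After 13 (send(from=A, to=B, msg='hello')): A:[err,data] B:[ack,done,req,hello] C:[sync] D:[]

Answer: err,data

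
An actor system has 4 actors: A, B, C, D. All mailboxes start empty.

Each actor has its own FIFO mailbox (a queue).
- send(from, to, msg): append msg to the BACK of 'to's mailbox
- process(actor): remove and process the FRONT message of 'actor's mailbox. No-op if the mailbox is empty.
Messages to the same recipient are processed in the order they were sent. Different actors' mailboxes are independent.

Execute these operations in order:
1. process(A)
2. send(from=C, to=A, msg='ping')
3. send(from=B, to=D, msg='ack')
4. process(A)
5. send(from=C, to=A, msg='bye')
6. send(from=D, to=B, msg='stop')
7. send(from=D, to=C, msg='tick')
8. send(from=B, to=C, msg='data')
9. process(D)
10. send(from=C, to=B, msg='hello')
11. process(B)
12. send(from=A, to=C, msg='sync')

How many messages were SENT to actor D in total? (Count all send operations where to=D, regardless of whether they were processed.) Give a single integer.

Answer: 1

Derivation:
After 1 (process(A)): A:[] B:[] C:[] D:[]
After 2 (send(from=C, to=A, msg='ping')): A:[ping] B:[] C:[] D:[]
After 3 (send(from=B, to=D, msg='ack')): A:[ping] B:[] C:[] D:[ack]
After 4 (process(A)): A:[] B:[] C:[] D:[ack]
After 5 (send(from=C, to=A, msg='bye')): A:[bye] B:[] C:[] D:[ack]
After 6 (send(from=D, to=B, msg='stop')): A:[bye] B:[stop] C:[] D:[ack]
After 7 (send(from=D, to=C, msg='tick')): A:[bye] B:[stop] C:[tick] D:[ack]
After 8 (send(from=B, to=C, msg='data')): A:[bye] B:[stop] C:[tick,data] D:[ack]
After 9 (process(D)): A:[bye] B:[stop] C:[tick,data] D:[]
After 10 (send(from=C, to=B, msg='hello')): A:[bye] B:[stop,hello] C:[tick,data] D:[]
After 11 (process(B)): A:[bye] B:[hello] C:[tick,data] D:[]
After 12 (send(from=A, to=C, msg='sync')): A:[bye] B:[hello] C:[tick,data,sync] D:[]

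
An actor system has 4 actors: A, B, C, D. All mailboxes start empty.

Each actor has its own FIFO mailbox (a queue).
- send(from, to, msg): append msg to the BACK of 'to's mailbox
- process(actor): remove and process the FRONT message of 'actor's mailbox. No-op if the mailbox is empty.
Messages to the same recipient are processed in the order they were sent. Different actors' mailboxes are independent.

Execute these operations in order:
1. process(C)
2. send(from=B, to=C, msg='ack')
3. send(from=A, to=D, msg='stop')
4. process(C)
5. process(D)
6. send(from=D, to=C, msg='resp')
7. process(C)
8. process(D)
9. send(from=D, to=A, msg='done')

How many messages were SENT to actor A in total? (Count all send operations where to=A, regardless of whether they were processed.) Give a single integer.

Answer: 1

Derivation:
After 1 (process(C)): A:[] B:[] C:[] D:[]
After 2 (send(from=B, to=C, msg='ack')): A:[] B:[] C:[ack] D:[]
After 3 (send(from=A, to=D, msg='stop')): A:[] B:[] C:[ack] D:[stop]
After 4 (process(C)): A:[] B:[] C:[] D:[stop]
After 5 (process(D)): A:[] B:[] C:[] D:[]
After 6 (send(from=D, to=C, msg='resp')): A:[] B:[] C:[resp] D:[]
After 7 (process(C)): A:[] B:[] C:[] D:[]
After 8 (process(D)): A:[] B:[] C:[] D:[]
After 9 (send(from=D, to=A, msg='done')): A:[done] B:[] C:[] D:[]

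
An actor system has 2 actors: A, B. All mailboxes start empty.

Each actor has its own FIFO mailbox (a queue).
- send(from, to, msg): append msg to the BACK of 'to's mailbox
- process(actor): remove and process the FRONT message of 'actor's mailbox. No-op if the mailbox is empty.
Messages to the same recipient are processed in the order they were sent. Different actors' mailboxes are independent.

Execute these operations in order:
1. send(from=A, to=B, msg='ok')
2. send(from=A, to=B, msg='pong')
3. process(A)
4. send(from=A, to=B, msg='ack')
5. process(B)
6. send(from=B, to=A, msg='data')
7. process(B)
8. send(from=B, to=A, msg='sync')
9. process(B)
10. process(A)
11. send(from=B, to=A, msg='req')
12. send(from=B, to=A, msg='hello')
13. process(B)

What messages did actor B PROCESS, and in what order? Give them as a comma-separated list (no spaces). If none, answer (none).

Answer: ok,pong,ack

Derivation:
After 1 (send(from=A, to=B, msg='ok')): A:[] B:[ok]
After 2 (send(from=A, to=B, msg='pong')): A:[] B:[ok,pong]
After 3 (process(A)): A:[] B:[ok,pong]
After 4 (send(from=A, to=B, msg='ack')): A:[] B:[ok,pong,ack]
After 5 (process(B)): A:[] B:[pong,ack]
After 6 (send(from=B, to=A, msg='data')): A:[data] B:[pong,ack]
After 7 (process(B)): A:[data] B:[ack]
After 8 (send(from=B, to=A, msg='sync')): A:[data,sync] B:[ack]
After 9 (process(B)): A:[data,sync] B:[]
After 10 (process(A)): A:[sync] B:[]
After 11 (send(from=B, to=A, msg='req')): A:[sync,req] B:[]
After 12 (send(from=B, to=A, msg='hello')): A:[sync,req,hello] B:[]
After 13 (process(B)): A:[sync,req,hello] B:[]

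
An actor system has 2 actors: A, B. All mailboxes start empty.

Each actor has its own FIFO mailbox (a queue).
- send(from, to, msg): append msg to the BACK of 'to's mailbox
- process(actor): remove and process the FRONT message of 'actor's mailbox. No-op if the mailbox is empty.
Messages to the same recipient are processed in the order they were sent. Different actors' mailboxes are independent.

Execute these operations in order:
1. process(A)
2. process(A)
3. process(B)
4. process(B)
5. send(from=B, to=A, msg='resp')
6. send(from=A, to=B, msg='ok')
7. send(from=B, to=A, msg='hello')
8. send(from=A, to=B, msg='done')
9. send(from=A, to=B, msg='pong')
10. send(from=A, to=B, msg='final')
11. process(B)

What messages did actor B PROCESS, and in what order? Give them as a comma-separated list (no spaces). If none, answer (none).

After 1 (process(A)): A:[] B:[]
After 2 (process(A)): A:[] B:[]
After 3 (process(B)): A:[] B:[]
After 4 (process(B)): A:[] B:[]
After 5 (send(from=B, to=A, msg='resp')): A:[resp] B:[]
After 6 (send(from=A, to=B, msg='ok')): A:[resp] B:[ok]
After 7 (send(from=B, to=A, msg='hello')): A:[resp,hello] B:[ok]
After 8 (send(from=A, to=B, msg='done')): A:[resp,hello] B:[ok,done]
After 9 (send(from=A, to=B, msg='pong')): A:[resp,hello] B:[ok,done,pong]
After 10 (send(from=A, to=B, msg='final')): A:[resp,hello] B:[ok,done,pong,final]
After 11 (process(B)): A:[resp,hello] B:[done,pong,final]

Answer: ok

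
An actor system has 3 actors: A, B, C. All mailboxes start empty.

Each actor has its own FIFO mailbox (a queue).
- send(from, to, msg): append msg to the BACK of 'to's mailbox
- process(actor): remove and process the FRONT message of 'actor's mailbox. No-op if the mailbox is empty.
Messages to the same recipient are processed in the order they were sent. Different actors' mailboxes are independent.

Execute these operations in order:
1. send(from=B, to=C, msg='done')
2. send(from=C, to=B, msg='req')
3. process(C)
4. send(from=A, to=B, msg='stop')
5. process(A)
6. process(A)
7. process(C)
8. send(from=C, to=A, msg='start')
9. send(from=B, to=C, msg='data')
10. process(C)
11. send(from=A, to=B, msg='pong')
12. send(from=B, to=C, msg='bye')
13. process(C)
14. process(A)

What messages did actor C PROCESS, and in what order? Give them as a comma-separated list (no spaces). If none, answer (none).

After 1 (send(from=B, to=C, msg='done')): A:[] B:[] C:[done]
After 2 (send(from=C, to=B, msg='req')): A:[] B:[req] C:[done]
After 3 (process(C)): A:[] B:[req] C:[]
After 4 (send(from=A, to=B, msg='stop')): A:[] B:[req,stop] C:[]
After 5 (process(A)): A:[] B:[req,stop] C:[]
After 6 (process(A)): A:[] B:[req,stop] C:[]
After 7 (process(C)): A:[] B:[req,stop] C:[]
After 8 (send(from=C, to=A, msg='start')): A:[start] B:[req,stop] C:[]
After 9 (send(from=B, to=C, msg='data')): A:[start] B:[req,stop] C:[data]
After 10 (process(C)): A:[start] B:[req,stop] C:[]
After 11 (send(from=A, to=B, msg='pong')): A:[start] B:[req,stop,pong] C:[]
After 12 (send(from=B, to=C, msg='bye')): A:[start] B:[req,stop,pong] C:[bye]
After 13 (process(C)): A:[start] B:[req,stop,pong] C:[]
After 14 (process(A)): A:[] B:[req,stop,pong] C:[]

Answer: done,data,bye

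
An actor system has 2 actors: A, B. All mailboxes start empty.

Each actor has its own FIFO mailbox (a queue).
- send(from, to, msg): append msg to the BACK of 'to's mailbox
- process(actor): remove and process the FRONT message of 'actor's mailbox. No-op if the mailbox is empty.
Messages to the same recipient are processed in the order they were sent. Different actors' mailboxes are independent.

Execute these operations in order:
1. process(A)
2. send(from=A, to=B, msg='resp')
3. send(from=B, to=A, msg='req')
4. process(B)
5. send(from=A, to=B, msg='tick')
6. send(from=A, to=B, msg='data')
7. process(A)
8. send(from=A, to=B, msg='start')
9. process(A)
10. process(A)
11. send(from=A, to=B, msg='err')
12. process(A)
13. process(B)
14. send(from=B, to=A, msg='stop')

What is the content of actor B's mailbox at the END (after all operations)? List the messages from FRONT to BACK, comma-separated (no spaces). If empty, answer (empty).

After 1 (process(A)): A:[] B:[]
After 2 (send(from=A, to=B, msg='resp')): A:[] B:[resp]
After 3 (send(from=B, to=A, msg='req')): A:[req] B:[resp]
After 4 (process(B)): A:[req] B:[]
After 5 (send(from=A, to=B, msg='tick')): A:[req] B:[tick]
After 6 (send(from=A, to=B, msg='data')): A:[req] B:[tick,data]
After 7 (process(A)): A:[] B:[tick,data]
After 8 (send(from=A, to=B, msg='start')): A:[] B:[tick,data,start]
After 9 (process(A)): A:[] B:[tick,data,start]
After 10 (process(A)): A:[] B:[tick,data,start]
After 11 (send(from=A, to=B, msg='err')): A:[] B:[tick,data,start,err]
After 12 (process(A)): A:[] B:[tick,data,start,err]
After 13 (process(B)): A:[] B:[data,start,err]
After 14 (send(from=B, to=A, msg='stop')): A:[stop] B:[data,start,err]

Answer: data,start,err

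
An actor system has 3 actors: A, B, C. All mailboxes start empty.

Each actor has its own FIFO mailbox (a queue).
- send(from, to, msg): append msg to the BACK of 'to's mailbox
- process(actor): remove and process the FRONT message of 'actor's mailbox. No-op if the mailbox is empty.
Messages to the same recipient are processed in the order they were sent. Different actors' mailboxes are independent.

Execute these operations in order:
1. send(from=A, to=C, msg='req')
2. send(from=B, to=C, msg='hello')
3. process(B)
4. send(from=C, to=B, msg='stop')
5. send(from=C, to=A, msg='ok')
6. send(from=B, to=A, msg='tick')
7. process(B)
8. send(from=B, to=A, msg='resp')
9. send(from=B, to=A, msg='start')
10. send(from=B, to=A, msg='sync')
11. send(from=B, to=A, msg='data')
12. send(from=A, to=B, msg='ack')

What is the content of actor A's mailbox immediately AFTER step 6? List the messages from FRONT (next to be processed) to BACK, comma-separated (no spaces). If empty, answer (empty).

After 1 (send(from=A, to=C, msg='req')): A:[] B:[] C:[req]
After 2 (send(from=B, to=C, msg='hello')): A:[] B:[] C:[req,hello]
After 3 (process(B)): A:[] B:[] C:[req,hello]
After 4 (send(from=C, to=B, msg='stop')): A:[] B:[stop] C:[req,hello]
After 5 (send(from=C, to=A, msg='ok')): A:[ok] B:[stop] C:[req,hello]
After 6 (send(from=B, to=A, msg='tick')): A:[ok,tick] B:[stop] C:[req,hello]

ok,tick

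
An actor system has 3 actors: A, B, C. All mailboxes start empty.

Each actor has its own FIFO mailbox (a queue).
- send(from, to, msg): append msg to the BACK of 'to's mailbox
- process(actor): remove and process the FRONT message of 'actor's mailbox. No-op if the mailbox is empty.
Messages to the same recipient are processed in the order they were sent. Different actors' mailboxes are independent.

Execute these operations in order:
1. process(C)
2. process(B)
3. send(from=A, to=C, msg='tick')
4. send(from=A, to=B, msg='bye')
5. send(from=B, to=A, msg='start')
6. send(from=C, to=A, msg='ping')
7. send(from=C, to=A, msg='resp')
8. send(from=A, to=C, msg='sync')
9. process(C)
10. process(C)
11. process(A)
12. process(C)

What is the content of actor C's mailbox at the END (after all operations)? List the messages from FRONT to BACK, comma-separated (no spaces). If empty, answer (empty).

Answer: (empty)

Derivation:
After 1 (process(C)): A:[] B:[] C:[]
After 2 (process(B)): A:[] B:[] C:[]
After 3 (send(from=A, to=C, msg='tick')): A:[] B:[] C:[tick]
After 4 (send(from=A, to=B, msg='bye')): A:[] B:[bye] C:[tick]
After 5 (send(from=B, to=A, msg='start')): A:[start] B:[bye] C:[tick]
After 6 (send(from=C, to=A, msg='ping')): A:[start,ping] B:[bye] C:[tick]
After 7 (send(from=C, to=A, msg='resp')): A:[start,ping,resp] B:[bye] C:[tick]
After 8 (send(from=A, to=C, msg='sync')): A:[start,ping,resp] B:[bye] C:[tick,sync]
After 9 (process(C)): A:[start,ping,resp] B:[bye] C:[sync]
After 10 (process(C)): A:[start,ping,resp] B:[bye] C:[]
After 11 (process(A)): A:[ping,resp] B:[bye] C:[]
After 12 (process(C)): A:[ping,resp] B:[bye] C:[]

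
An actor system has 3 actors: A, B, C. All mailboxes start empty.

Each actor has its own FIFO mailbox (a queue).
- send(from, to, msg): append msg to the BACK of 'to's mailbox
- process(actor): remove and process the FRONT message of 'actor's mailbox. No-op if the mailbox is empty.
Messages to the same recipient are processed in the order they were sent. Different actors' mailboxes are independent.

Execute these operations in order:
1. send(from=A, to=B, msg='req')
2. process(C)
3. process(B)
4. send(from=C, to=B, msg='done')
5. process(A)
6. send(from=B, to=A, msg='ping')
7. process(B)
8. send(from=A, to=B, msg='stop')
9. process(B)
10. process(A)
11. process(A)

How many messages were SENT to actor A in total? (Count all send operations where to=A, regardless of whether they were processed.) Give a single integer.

After 1 (send(from=A, to=B, msg='req')): A:[] B:[req] C:[]
After 2 (process(C)): A:[] B:[req] C:[]
After 3 (process(B)): A:[] B:[] C:[]
After 4 (send(from=C, to=B, msg='done')): A:[] B:[done] C:[]
After 5 (process(A)): A:[] B:[done] C:[]
After 6 (send(from=B, to=A, msg='ping')): A:[ping] B:[done] C:[]
After 7 (process(B)): A:[ping] B:[] C:[]
After 8 (send(from=A, to=B, msg='stop')): A:[ping] B:[stop] C:[]
After 9 (process(B)): A:[ping] B:[] C:[]
After 10 (process(A)): A:[] B:[] C:[]
After 11 (process(A)): A:[] B:[] C:[]

Answer: 1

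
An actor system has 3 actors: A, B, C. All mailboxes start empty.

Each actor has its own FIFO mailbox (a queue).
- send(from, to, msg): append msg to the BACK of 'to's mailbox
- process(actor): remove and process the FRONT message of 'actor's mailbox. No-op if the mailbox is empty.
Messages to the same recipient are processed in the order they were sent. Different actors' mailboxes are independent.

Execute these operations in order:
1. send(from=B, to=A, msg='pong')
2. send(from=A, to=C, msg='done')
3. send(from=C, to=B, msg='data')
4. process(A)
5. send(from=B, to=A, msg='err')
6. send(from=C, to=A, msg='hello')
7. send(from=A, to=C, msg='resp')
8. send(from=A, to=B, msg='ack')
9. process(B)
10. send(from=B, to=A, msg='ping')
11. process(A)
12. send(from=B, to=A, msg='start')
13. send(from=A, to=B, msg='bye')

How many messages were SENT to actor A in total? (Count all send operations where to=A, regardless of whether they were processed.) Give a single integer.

After 1 (send(from=B, to=A, msg='pong')): A:[pong] B:[] C:[]
After 2 (send(from=A, to=C, msg='done')): A:[pong] B:[] C:[done]
After 3 (send(from=C, to=B, msg='data')): A:[pong] B:[data] C:[done]
After 4 (process(A)): A:[] B:[data] C:[done]
After 5 (send(from=B, to=A, msg='err')): A:[err] B:[data] C:[done]
After 6 (send(from=C, to=A, msg='hello')): A:[err,hello] B:[data] C:[done]
After 7 (send(from=A, to=C, msg='resp')): A:[err,hello] B:[data] C:[done,resp]
After 8 (send(from=A, to=B, msg='ack')): A:[err,hello] B:[data,ack] C:[done,resp]
After 9 (process(B)): A:[err,hello] B:[ack] C:[done,resp]
After 10 (send(from=B, to=A, msg='ping')): A:[err,hello,ping] B:[ack] C:[done,resp]
After 11 (process(A)): A:[hello,ping] B:[ack] C:[done,resp]
After 12 (send(from=B, to=A, msg='start')): A:[hello,ping,start] B:[ack] C:[done,resp]
After 13 (send(from=A, to=B, msg='bye')): A:[hello,ping,start] B:[ack,bye] C:[done,resp]

Answer: 5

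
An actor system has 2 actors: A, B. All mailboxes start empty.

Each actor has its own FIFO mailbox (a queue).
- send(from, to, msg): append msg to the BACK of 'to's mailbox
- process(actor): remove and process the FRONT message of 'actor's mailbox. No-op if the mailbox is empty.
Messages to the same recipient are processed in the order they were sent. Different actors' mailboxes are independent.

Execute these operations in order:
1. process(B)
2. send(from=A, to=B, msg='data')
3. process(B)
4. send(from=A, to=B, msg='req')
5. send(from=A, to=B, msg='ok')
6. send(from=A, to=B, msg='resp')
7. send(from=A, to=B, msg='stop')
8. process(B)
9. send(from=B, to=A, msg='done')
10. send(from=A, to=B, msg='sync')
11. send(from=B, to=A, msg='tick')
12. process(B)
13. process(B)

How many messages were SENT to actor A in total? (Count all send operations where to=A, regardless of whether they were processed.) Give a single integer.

Answer: 2

Derivation:
After 1 (process(B)): A:[] B:[]
After 2 (send(from=A, to=B, msg='data')): A:[] B:[data]
After 3 (process(B)): A:[] B:[]
After 4 (send(from=A, to=B, msg='req')): A:[] B:[req]
After 5 (send(from=A, to=B, msg='ok')): A:[] B:[req,ok]
After 6 (send(from=A, to=B, msg='resp')): A:[] B:[req,ok,resp]
After 7 (send(from=A, to=B, msg='stop')): A:[] B:[req,ok,resp,stop]
After 8 (process(B)): A:[] B:[ok,resp,stop]
After 9 (send(from=B, to=A, msg='done')): A:[done] B:[ok,resp,stop]
After 10 (send(from=A, to=B, msg='sync')): A:[done] B:[ok,resp,stop,sync]
After 11 (send(from=B, to=A, msg='tick')): A:[done,tick] B:[ok,resp,stop,sync]
After 12 (process(B)): A:[done,tick] B:[resp,stop,sync]
After 13 (process(B)): A:[done,tick] B:[stop,sync]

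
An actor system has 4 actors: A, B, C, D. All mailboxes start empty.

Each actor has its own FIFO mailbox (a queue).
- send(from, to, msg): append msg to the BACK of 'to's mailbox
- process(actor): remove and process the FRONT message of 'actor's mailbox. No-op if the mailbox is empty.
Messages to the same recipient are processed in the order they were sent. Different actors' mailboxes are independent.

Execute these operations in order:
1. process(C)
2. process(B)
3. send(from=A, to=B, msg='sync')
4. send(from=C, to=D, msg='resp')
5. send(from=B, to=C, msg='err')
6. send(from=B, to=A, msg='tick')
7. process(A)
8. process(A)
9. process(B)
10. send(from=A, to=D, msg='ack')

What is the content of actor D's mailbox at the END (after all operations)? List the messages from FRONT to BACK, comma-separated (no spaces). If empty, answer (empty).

Answer: resp,ack

Derivation:
After 1 (process(C)): A:[] B:[] C:[] D:[]
After 2 (process(B)): A:[] B:[] C:[] D:[]
After 3 (send(from=A, to=B, msg='sync')): A:[] B:[sync] C:[] D:[]
After 4 (send(from=C, to=D, msg='resp')): A:[] B:[sync] C:[] D:[resp]
After 5 (send(from=B, to=C, msg='err')): A:[] B:[sync] C:[err] D:[resp]
After 6 (send(from=B, to=A, msg='tick')): A:[tick] B:[sync] C:[err] D:[resp]
After 7 (process(A)): A:[] B:[sync] C:[err] D:[resp]
After 8 (process(A)): A:[] B:[sync] C:[err] D:[resp]
After 9 (process(B)): A:[] B:[] C:[err] D:[resp]
After 10 (send(from=A, to=D, msg='ack')): A:[] B:[] C:[err] D:[resp,ack]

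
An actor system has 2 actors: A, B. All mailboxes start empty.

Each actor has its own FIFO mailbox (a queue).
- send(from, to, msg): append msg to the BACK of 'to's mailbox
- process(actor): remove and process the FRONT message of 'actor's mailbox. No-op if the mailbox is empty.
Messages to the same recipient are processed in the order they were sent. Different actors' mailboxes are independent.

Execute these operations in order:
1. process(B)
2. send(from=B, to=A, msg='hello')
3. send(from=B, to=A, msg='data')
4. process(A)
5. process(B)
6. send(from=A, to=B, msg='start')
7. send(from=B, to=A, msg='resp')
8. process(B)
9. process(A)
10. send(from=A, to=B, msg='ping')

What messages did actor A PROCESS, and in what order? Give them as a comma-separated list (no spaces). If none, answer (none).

Answer: hello,data

Derivation:
After 1 (process(B)): A:[] B:[]
After 2 (send(from=B, to=A, msg='hello')): A:[hello] B:[]
After 3 (send(from=B, to=A, msg='data')): A:[hello,data] B:[]
After 4 (process(A)): A:[data] B:[]
After 5 (process(B)): A:[data] B:[]
After 6 (send(from=A, to=B, msg='start')): A:[data] B:[start]
After 7 (send(from=B, to=A, msg='resp')): A:[data,resp] B:[start]
After 8 (process(B)): A:[data,resp] B:[]
After 9 (process(A)): A:[resp] B:[]
After 10 (send(from=A, to=B, msg='ping')): A:[resp] B:[ping]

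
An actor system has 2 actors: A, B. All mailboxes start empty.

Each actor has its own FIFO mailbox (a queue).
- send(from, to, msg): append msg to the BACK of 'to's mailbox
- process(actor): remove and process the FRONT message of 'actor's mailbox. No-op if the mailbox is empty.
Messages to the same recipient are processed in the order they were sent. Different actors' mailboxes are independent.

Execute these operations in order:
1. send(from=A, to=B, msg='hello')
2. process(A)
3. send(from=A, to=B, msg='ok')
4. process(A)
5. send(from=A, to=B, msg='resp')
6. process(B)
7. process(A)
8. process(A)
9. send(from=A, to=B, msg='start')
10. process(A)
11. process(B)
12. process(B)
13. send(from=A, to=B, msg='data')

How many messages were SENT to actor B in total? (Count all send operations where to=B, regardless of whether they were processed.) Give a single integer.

After 1 (send(from=A, to=B, msg='hello')): A:[] B:[hello]
After 2 (process(A)): A:[] B:[hello]
After 3 (send(from=A, to=B, msg='ok')): A:[] B:[hello,ok]
After 4 (process(A)): A:[] B:[hello,ok]
After 5 (send(from=A, to=B, msg='resp')): A:[] B:[hello,ok,resp]
After 6 (process(B)): A:[] B:[ok,resp]
After 7 (process(A)): A:[] B:[ok,resp]
After 8 (process(A)): A:[] B:[ok,resp]
After 9 (send(from=A, to=B, msg='start')): A:[] B:[ok,resp,start]
After 10 (process(A)): A:[] B:[ok,resp,start]
After 11 (process(B)): A:[] B:[resp,start]
After 12 (process(B)): A:[] B:[start]
After 13 (send(from=A, to=B, msg='data')): A:[] B:[start,data]

Answer: 5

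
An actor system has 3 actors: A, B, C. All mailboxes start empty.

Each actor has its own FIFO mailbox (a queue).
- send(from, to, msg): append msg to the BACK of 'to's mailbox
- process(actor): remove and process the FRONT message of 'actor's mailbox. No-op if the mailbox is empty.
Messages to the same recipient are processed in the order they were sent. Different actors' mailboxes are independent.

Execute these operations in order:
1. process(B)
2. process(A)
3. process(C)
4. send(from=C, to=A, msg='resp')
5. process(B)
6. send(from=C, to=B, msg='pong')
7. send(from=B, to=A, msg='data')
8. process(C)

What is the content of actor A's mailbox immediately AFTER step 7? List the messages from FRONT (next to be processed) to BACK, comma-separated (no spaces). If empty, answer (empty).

After 1 (process(B)): A:[] B:[] C:[]
After 2 (process(A)): A:[] B:[] C:[]
After 3 (process(C)): A:[] B:[] C:[]
After 4 (send(from=C, to=A, msg='resp')): A:[resp] B:[] C:[]
After 5 (process(B)): A:[resp] B:[] C:[]
After 6 (send(from=C, to=B, msg='pong')): A:[resp] B:[pong] C:[]
After 7 (send(from=B, to=A, msg='data')): A:[resp,data] B:[pong] C:[]

resp,data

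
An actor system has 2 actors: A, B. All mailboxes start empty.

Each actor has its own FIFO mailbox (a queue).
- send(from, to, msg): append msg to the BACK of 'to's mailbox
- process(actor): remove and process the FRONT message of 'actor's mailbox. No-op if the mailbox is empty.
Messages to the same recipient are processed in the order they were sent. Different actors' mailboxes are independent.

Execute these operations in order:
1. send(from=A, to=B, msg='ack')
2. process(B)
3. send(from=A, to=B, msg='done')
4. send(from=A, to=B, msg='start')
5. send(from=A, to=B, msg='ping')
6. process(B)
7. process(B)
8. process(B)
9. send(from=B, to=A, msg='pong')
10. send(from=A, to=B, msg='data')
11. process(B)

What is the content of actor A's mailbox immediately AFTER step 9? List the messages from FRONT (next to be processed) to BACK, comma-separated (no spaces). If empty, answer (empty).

After 1 (send(from=A, to=B, msg='ack')): A:[] B:[ack]
After 2 (process(B)): A:[] B:[]
After 3 (send(from=A, to=B, msg='done')): A:[] B:[done]
After 4 (send(from=A, to=B, msg='start')): A:[] B:[done,start]
After 5 (send(from=A, to=B, msg='ping')): A:[] B:[done,start,ping]
After 6 (process(B)): A:[] B:[start,ping]
After 7 (process(B)): A:[] B:[ping]
After 8 (process(B)): A:[] B:[]
After 9 (send(from=B, to=A, msg='pong')): A:[pong] B:[]

pong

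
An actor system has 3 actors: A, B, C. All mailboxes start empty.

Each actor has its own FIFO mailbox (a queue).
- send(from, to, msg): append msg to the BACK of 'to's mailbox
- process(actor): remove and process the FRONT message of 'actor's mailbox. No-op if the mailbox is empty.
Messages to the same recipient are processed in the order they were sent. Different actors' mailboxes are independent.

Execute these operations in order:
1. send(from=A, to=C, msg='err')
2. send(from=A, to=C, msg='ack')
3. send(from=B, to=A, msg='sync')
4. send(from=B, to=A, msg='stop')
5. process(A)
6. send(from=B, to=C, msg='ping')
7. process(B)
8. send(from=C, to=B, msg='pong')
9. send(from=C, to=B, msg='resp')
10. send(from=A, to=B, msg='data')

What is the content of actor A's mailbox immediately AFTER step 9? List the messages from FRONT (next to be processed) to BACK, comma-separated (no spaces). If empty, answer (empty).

After 1 (send(from=A, to=C, msg='err')): A:[] B:[] C:[err]
After 2 (send(from=A, to=C, msg='ack')): A:[] B:[] C:[err,ack]
After 3 (send(from=B, to=A, msg='sync')): A:[sync] B:[] C:[err,ack]
After 4 (send(from=B, to=A, msg='stop')): A:[sync,stop] B:[] C:[err,ack]
After 5 (process(A)): A:[stop] B:[] C:[err,ack]
After 6 (send(from=B, to=C, msg='ping')): A:[stop] B:[] C:[err,ack,ping]
After 7 (process(B)): A:[stop] B:[] C:[err,ack,ping]
After 8 (send(from=C, to=B, msg='pong')): A:[stop] B:[pong] C:[err,ack,ping]
After 9 (send(from=C, to=B, msg='resp')): A:[stop] B:[pong,resp] C:[err,ack,ping]

stop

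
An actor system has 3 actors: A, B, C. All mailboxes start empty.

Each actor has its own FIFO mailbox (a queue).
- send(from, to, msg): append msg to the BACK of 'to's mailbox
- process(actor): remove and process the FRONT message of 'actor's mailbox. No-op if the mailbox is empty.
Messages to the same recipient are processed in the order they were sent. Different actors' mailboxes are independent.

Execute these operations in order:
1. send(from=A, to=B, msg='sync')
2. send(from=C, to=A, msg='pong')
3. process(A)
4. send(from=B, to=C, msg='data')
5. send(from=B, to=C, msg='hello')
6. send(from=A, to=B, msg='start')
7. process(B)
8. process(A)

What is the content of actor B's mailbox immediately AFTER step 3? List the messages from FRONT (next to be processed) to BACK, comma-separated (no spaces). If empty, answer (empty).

After 1 (send(from=A, to=B, msg='sync')): A:[] B:[sync] C:[]
After 2 (send(from=C, to=A, msg='pong')): A:[pong] B:[sync] C:[]
After 3 (process(A)): A:[] B:[sync] C:[]

sync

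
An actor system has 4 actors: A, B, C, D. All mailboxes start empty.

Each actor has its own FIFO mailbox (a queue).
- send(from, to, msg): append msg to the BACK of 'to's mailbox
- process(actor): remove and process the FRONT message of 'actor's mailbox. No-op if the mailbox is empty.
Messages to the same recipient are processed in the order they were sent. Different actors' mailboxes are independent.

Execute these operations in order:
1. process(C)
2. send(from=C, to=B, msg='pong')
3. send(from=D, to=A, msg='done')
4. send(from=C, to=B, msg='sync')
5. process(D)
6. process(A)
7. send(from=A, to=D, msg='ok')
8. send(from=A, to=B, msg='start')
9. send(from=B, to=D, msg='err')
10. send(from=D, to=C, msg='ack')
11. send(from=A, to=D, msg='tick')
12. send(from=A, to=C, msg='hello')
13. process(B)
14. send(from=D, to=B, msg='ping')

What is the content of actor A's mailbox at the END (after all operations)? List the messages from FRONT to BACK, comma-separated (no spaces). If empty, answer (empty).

After 1 (process(C)): A:[] B:[] C:[] D:[]
After 2 (send(from=C, to=B, msg='pong')): A:[] B:[pong] C:[] D:[]
After 3 (send(from=D, to=A, msg='done')): A:[done] B:[pong] C:[] D:[]
After 4 (send(from=C, to=B, msg='sync')): A:[done] B:[pong,sync] C:[] D:[]
After 5 (process(D)): A:[done] B:[pong,sync] C:[] D:[]
After 6 (process(A)): A:[] B:[pong,sync] C:[] D:[]
After 7 (send(from=A, to=D, msg='ok')): A:[] B:[pong,sync] C:[] D:[ok]
After 8 (send(from=A, to=B, msg='start')): A:[] B:[pong,sync,start] C:[] D:[ok]
After 9 (send(from=B, to=D, msg='err')): A:[] B:[pong,sync,start] C:[] D:[ok,err]
After 10 (send(from=D, to=C, msg='ack')): A:[] B:[pong,sync,start] C:[ack] D:[ok,err]
After 11 (send(from=A, to=D, msg='tick')): A:[] B:[pong,sync,start] C:[ack] D:[ok,err,tick]
After 12 (send(from=A, to=C, msg='hello')): A:[] B:[pong,sync,start] C:[ack,hello] D:[ok,err,tick]
After 13 (process(B)): A:[] B:[sync,start] C:[ack,hello] D:[ok,err,tick]
After 14 (send(from=D, to=B, msg='ping')): A:[] B:[sync,start,ping] C:[ack,hello] D:[ok,err,tick]

Answer: (empty)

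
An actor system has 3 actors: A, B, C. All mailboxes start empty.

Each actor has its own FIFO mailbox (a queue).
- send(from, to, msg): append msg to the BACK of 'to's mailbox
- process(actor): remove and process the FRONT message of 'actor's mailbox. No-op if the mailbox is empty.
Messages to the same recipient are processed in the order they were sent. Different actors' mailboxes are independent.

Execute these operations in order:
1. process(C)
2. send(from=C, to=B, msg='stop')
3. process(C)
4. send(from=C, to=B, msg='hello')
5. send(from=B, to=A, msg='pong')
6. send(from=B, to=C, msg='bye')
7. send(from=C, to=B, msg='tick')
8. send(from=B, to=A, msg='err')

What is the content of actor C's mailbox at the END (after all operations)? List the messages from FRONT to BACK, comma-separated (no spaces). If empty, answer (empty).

After 1 (process(C)): A:[] B:[] C:[]
After 2 (send(from=C, to=B, msg='stop')): A:[] B:[stop] C:[]
After 3 (process(C)): A:[] B:[stop] C:[]
After 4 (send(from=C, to=B, msg='hello')): A:[] B:[stop,hello] C:[]
After 5 (send(from=B, to=A, msg='pong')): A:[pong] B:[stop,hello] C:[]
After 6 (send(from=B, to=C, msg='bye')): A:[pong] B:[stop,hello] C:[bye]
After 7 (send(from=C, to=B, msg='tick')): A:[pong] B:[stop,hello,tick] C:[bye]
After 8 (send(from=B, to=A, msg='err')): A:[pong,err] B:[stop,hello,tick] C:[bye]

Answer: bye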